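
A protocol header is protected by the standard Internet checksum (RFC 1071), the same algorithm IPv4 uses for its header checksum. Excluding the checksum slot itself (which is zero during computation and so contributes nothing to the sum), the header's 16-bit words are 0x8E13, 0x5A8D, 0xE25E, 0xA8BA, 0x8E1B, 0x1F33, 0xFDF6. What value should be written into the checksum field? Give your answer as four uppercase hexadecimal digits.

E0FF

One's-complement addition (fold any carry out of bit 15 back into bit 0):
  0x8E13 + 0x5A8D = 0x0E8A0
  0xE8A0 + 0xE25E = 0x1CAFE → wrap carry → 0xCAFF
  0xCAFF + 0xA8BA = 0x173B9 → wrap carry → 0x73BA
  0x73BA + 0x8E1B = 0x101D5 → wrap carry → 0x01D6
  0x01D6 + 0x1F33 = 0x02109
  0x2109 + 0xFDF6 = 0x11EFF → wrap carry → 0x1F00
One's-complement sum = 0x1F00.
Checksum = ~0x1F00 & 0xFFFF = 0xE0FF.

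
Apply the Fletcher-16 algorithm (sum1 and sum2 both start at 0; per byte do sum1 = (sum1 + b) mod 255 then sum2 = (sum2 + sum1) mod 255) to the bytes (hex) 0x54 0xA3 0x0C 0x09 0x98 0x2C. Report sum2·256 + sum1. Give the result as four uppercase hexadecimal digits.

Running sums (mod 255):
  after byte 0 (0x54): sum1=84, sum2=84
  after byte 1 (0xA3): sum1=247, sum2=76
  after byte 2 (0x0C): sum1=4, sum2=80
  after byte 3 (0x09): sum1=13, sum2=93
  after byte 4 (0x98): sum1=165, sum2=3
  after byte 5 (0x2C): sum1=209, sum2=212
Checksum = sum2·256 + sum1 = 212·256 + 209 = 54481 = 0xD4D1.

D4D1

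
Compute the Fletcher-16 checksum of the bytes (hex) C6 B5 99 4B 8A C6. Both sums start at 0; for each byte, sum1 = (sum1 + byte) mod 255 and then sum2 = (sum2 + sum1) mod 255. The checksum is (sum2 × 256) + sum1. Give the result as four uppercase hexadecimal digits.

59B2

Running sums (mod 255):
  after byte 0 (C6): sum1=198, sum2=198
  after byte 1 (B5): sum1=124, sum2=67
  after byte 2 (99): sum1=22, sum2=89
  after byte 3 (4B): sum1=97, sum2=186
  after byte 4 (8A): sum1=235, sum2=166
  after byte 5 (C6): sum1=178, sum2=89
Checksum = sum2·256 + sum1 = 89·256 + 178 = 22962 = 0x59B2.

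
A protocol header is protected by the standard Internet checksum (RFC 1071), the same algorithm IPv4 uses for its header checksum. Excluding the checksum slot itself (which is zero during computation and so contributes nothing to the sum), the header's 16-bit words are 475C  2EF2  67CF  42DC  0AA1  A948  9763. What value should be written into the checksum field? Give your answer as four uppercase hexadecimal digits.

93B8

One's-complement addition (fold any carry out of bit 15 back into bit 0):
  0x475C + 0x2EF2 = 0x0764E
  0x764E + 0x67CF = 0x0DE1D
  0xDE1D + 0x42DC = 0x120F9 → wrap carry → 0x20FA
  0x20FA + 0x0AA1 = 0x02B9B
  0x2B9B + 0xA948 = 0x0D4E3
  0xD4E3 + 0x9763 = 0x16C46 → wrap carry → 0x6C47
One's-complement sum = 0x6C47.
Checksum = ~0x6C47 & 0xFFFF = 0x93B8.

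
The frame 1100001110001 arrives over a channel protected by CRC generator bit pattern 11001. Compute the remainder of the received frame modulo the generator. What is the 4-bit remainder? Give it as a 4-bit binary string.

0010

Modulo-2 division of 1100001110001 by 11001:
  pos 0: 11000 XOR 11001 = 00001
  pos 4: 10111 XOR 11001 = 01110
  pos 5: 11100 XOR 11001 = 00101
  pos 7: 10100 XOR 11001 = 01101
  pos 8: 11011 XOR 11001 = 00010
Remainder = 0010 (nonzero — an error is detected).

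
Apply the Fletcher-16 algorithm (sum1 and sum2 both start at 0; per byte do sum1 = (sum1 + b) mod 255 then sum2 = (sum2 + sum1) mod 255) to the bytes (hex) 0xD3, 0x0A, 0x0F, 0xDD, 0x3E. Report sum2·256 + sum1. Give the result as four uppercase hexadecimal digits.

7209

Running sums (mod 255):
  after byte 0 (0xD3): sum1=211, sum2=211
  after byte 1 (0x0A): sum1=221, sum2=177
  after byte 2 (0x0F): sum1=236, sum2=158
  after byte 3 (0xDD): sum1=202, sum2=105
  after byte 4 (0x3E): sum1=9, sum2=114
Checksum = sum2·256 + sum1 = 114·256 + 9 = 29193 = 0x7209.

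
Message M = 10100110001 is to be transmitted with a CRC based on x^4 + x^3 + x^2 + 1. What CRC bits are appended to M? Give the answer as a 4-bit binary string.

Append 4 zeros: 101001100010000. Divide by 11101 (XOR where the leading bit is 1):
  pos 0: 10100 XOR 11101 = 01001
  pos 1: 10011 XOR 11101 = 01110
  pos 2: 11101 XOR 11101 = 00000
  pos 10: 10000 XOR 11101 = 01101
Remainder (last 4 bits) = 1101. This is the CRC / FCS.

1101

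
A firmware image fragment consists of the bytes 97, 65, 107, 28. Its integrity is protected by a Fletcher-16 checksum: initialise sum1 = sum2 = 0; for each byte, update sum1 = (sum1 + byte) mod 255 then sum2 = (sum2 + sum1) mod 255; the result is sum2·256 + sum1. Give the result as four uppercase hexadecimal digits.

3C2A

Running sums (mod 255):
  after byte 0 (97): sum1=97, sum2=97
  after byte 1 (65): sum1=162, sum2=4
  after byte 2 (107): sum1=14, sum2=18
  after byte 3 (28): sum1=42, sum2=60
Checksum = sum2·256 + sum1 = 60·256 + 42 = 15402 = 0x3C2A.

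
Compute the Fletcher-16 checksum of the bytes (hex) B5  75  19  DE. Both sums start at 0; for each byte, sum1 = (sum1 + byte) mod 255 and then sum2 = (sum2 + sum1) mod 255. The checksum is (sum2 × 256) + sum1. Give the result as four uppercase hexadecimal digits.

Running sums (mod 255):
  after byte 0 (B5): sum1=181, sum2=181
  after byte 1 (75): sum1=43, sum2=224
  after byte 2 (19): sum1=68, sum2=37
  after byte 3 (DE): sum1=35, sum2=72
Checksum = sum2·256 + sum1 = 72·256 + 35 = 18467 = 0x4823.

4823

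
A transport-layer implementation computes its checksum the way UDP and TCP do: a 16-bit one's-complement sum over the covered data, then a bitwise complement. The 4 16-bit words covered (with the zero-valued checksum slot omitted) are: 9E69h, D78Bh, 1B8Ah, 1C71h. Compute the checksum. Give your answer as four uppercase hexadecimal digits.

One's-complement addition (fold any carry out of bit 15 back into bit 0):
  0x9E69 + 0xD78B = 0x175F4 → wrap carry → 0x75F5
  0x75F5 + 0x1B8A = 0x0917F
  0x917F + 0x1C71 = 0x0ADF0
One's-complement sum = 0xADF0.
Checksum = ~0xADF0 & 0xFFFF = 0x520F.

520F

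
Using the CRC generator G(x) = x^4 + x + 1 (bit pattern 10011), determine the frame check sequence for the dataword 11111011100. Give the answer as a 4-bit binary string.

0000

Append 4 zeros: 111110111000000. Divide by 10011 (XOR where the leading bit is 1):
  pos 0: 11111 XOR 10011 = 01100
  pos 1: 11000 XOR 10011 = 01011
  pos 2: 10111 XOR 10011 = 00100
  pos 4: 10011 XOR 10011 = 00000
Remainder (last 4 bits) = 0000. This is the CRC / FCS.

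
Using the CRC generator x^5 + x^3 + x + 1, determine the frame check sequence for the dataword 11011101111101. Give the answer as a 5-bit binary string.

00111

Append 5 zeros: 1101110111110100000. Divide by 101011 (XOR where the leading bit is 1):
  pos 0: 110111 XOR 101011 = 011100
  pos 1: 111000 XOR 101011 = 010011
  pos 2: 100111 XOR 101011 = 001100
  pos 4: 110011 XOR 101011 = 011000
  pos 5: 110001 XOR 101011 = 011010
  pos 6: 110101 XOR 101011 = 011110
  pos 7: 111100 XOR 101011 = 010111
  pos 8: 101111 XOR 101011 = 000100
  pos 11: 100000 XOR 101011 = 001011
  pos 13: 101100 XOR 101011 = 000111
Remainder (last 5 bits) = 00111. This is the CRC / FCS.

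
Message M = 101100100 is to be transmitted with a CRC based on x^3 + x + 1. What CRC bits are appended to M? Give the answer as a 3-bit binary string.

111

Append 3 zeros: 101100100000. Divide by 1011 (XOR where the leading bit is 1):
  pos 0: 1011 XOR 1011 = 0000
  pos 6: 1000 XOR 1011 = 0011
  pos 8: 1100 XOR 1011 = 0111
Remainder (last 3 bits) = 111. This is the CRC / FCS.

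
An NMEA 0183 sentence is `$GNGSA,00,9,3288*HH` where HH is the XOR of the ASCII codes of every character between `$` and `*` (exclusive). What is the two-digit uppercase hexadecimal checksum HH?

XOR the ASCII codes of the payload characters:
  'G' = 0x47 → acc = 0x47
  'N' = 0x4E → acc = 0x09
  'G' = 0x47 → acc = 0x4E
  'S' = 0x53 → acc = 0x1D
  'A' = 0x41 → acc = 0x5C
  ',' = 0x2C → acc = 0x70
  '0' = 0x30 → acc = 0x40
  '0' = 0x30 → acc = 0x70
  ',' = 0x2C → acc = 0x5C
  '9' = 0x39 → acc = 0x65
  ',' = 0x2C → acc = 0x49
  '3' = 0x33 → acc = 0x7A
  '2' = 0x32 → acc = 0x48
  '8' = 0x38 → acc = 0x70
  '8' = 0x38 → acc = 0x48
Checksum = 0x48.

48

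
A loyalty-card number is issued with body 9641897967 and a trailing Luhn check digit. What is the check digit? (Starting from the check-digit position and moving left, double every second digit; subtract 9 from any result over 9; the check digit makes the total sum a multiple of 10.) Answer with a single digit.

Partial digits right→left: 7 6 9 7 9 8 1 4 6 9
Double every second digit counting from the check-digit position (so the 1st, 3rd, 5th, ... of the partial from the right).
  doubled (with −9 where >9): 5 9 9 2 3 → sum 28
  kept as-is: 6 7 8 4 9 → sum 34
Total = 28 + 34 = 62.
Check digit = (10 − (62 mod 10)) mod 10 = 8.

8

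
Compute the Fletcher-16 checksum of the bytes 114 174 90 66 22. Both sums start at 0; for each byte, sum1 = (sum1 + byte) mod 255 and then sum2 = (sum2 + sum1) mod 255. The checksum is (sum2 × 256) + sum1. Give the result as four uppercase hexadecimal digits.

Running sums (mod 255):
  after byte 0 (114): sum1=114, sum2=114
  after byte 1 (174): sum1=33, sum2=147
  after byte 2 (90): sum1=123, sum2=15
  after byte 3 (66): sum1=189, sum2=204
  after byte 4 (22): sum1=211, sum2=160
Checksum = sum2·256 + sum1 = 160·256 + 211 = 41171 = 0xA0D3.

A0D3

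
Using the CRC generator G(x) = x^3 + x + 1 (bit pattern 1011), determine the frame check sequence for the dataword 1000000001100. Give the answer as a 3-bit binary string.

Append 3 zeros: 1000000001100000. Divide by 1011 (XOR where the leading bit is 1):
  pos 0: 1000 XOR 1011 = 0011
  pos 2: 1100 XOR 1011 = 0111
  pos 3: 1110 XOR 1011 = 0101
  pos 4: 1010 XOR 1011 = 0001
  pos 7: 1011 XOR 1011 = 0000
Remainder (last 3 bits) = 000. This is the CRC / FCS.

000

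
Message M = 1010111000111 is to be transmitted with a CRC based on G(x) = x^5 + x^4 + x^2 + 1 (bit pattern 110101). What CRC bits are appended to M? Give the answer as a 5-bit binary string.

Append 5 zeros: 101011100011100000. Divide by 110101 (XOR where the leading bit is 1):
  pos 0: 101011 XOR 110101 = 011110
  pos 1: 111101 XOR 110101 = 001000
  pos 3: 100000 XOR 110101 = 010101
  pos 4: 101010 XOR 110101 = 011111
  pos 5: 111111 XOR 110101 = 001010
  pos 7: 101011 XOR 110101 = 011110
  pos 8: 111100 XOR 110101 = 001001
  pos 10: 100100 XOR 110101 = 010001
  pos 11: 100010 XOR 110101 = 010111
  pos 12: 101110 XOR 110101 = 011011
Remainder (last 5 bits) = 11011. This is the CRC / FCS.

11011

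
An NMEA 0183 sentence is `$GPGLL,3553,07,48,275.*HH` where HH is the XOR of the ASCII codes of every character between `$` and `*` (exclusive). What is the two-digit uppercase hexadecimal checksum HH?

XOR the ASCII codes of the payload characters:
  'G' = 0x47 → acc = 0x47
  'P' = 0x50 → acc = 0x17
  'G' = 0x47 → acc = 0x50
  'L' = 0x4C → acc = 0x1C
  'L' = 0x4C → acc = 0x50
  ',' = 0x2C → acc = 0x7C
  '3' = 0x33 → acc = 0x4F
  '5' = 0x35 → acc = 0x7A
  '5' = 0x35 → acc = 0x4F
  '3' = 0x33 → acc = 0x7C
  ',' = 0x2C → acc = 0x50
  '0' = 0x30 → acc = 0x60
  '7' = 0x37 → acc = 0x57
  ',' = 0x2C → acc = 0x7B
  '4' = 0x34 → acc = 0x4F
  '8' = 0x38 → acc = 0x77
  ',' = 0x2C → acc = 0x5B
  '2' = 0x32 → acc = 0x69
  '7' = 0x37 → acc = 0x5E
  '5' = 0x35 → acc = 0x6B
  '.' = 0x2E → acc = 0x45
Checksum = 0x45.

45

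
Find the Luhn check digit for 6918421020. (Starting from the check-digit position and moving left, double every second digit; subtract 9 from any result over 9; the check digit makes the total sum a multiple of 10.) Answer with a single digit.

6

Partial digits right→left: 0 2 0 1 2 4 8 1 9 6
Double every second digit counting from the check-digit position (so the 1st, 3rd, 5th, ... of the partial from the right).
  doubled (with −9 where >9): 0 0 4 7 9 → sum 20
  kept as-is: 2 1 4 1 6 → sum 14
Total = 20 + 14 = 34.
Check digit = (10 − (34 mod 10)) mod 10 = 6.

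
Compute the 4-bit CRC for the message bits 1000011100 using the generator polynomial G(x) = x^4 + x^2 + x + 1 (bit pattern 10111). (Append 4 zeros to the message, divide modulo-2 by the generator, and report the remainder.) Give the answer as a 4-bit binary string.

Append 4 zeros: 10000111000000. Divide by 10111 (XOR where the leading bit is 1):
  pos 0: 10000 XOR 10111 = 00111
  pos 2: 11111 XOR 10111 = 01000
  pos 3: 10001 XOR 10111 = 00110
  pos 5: 11000 XOR 10111 = 01111
  pos 6: 11110 XOR 10111 = 01001
  pos 7: 10010 XOR 10111 = 00101
  pos 9: 10100 XOR 10111 = 00011
Remainder (last 4 bits) = 0011. This is the CRC / FCS.

0011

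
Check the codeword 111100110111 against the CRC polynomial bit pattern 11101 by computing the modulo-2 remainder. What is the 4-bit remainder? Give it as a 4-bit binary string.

Modulo-2 division of 111100110111 by 11101:
  pos 0: 11110 XOR 11101 = 00011
  pos 3: 11011 XOR 11101 = 00110
  pos 5: 11001 XOR 11101 = 00100
  pos 7: 10011 XOR 11101 = 01110
Remainder = 1110 (nonzero — an error is detected).

1110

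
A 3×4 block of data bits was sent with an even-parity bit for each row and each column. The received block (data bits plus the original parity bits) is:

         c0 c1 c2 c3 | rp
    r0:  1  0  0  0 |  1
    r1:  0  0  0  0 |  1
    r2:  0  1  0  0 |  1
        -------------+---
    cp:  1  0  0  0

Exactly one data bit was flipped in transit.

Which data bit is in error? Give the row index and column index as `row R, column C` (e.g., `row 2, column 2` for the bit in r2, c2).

Recompute each row's even parity and compare to rp:
  r0: data parity 1, sent rp 1 → ok
  r1: data parity 0, sent rp 1 → mismatch
  r2: data parity 1, sent rp 1 → ok
Recompute each column's even parity and compare to cp:
  c0: data parity 1, sent cp 1 → ok
  c1: data parity 1, sent cp 0 → mismatch
  c2: data parity 0, sent cp 0 → ok
  c3: data parity 0, sent cp 0 → ok
Exactly one row (r1) and one column (c1) fail → the flipped bit is at their intersection.

row 1, column 1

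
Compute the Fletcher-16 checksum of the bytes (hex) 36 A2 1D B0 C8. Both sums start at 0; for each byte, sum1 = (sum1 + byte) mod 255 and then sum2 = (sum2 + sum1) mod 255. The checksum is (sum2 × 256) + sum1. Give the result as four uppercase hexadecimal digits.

1B6F

Running sums (mod 255):
  after byte 0 (36): sum1=54, sum2=54
  after byte 1 (A2): sum1=216, sum2=15
  after byte 2 (1D): sum1=245, sum2=5
  after byte 3 (B0): sum1=166, sum2=171
  after byte 4 (C8): sum1=111, sum2=27
Checksum = sum2·256 + sum1 = 27·256 + 111 = 7023 = 0x1B6F.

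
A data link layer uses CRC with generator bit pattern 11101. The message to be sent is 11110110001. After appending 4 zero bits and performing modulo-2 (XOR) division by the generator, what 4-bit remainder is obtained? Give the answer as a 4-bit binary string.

1110

Append 4 zeros: 111101100010000. Divide by 11101 (XOR where the leading bit is 1):
  pos 0: 11110 XOR 11101 = 00011
  pos 3: 11110 XOR 11101 = 00011
  pos 6: 11001 XOR 11101 = 00100
  pos 8: 10000 XOR 11101 = 01101
  pos 9: 11010 XOR 11101 = 00111
Remainder (last 4 bits) = 1110. This is the CRC / FCS.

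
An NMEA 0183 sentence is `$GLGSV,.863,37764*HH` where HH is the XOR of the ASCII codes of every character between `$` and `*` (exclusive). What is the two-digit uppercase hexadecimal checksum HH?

6B

XOR the ASCII codes of the payload characters:
  'G' = 0x47 → acc = 0x47
  'L' = 0x4C → acc = 0x0B
  'G' = 0x47 → acc = 0x4C
  'S' = 0x53 → acc = 0x1F
  'V' = 0x56 → acc = 0x49
  ',' = 0x2C → acc = 0x65
  '.' = 0x2E → acc = 0x4B
  '8' = 0x38 → acc = 0x73
  '6' = 0x36 → acc = 0x45
  '3' = 0x33 → acc = 0x76
  ',' = 0x2C → acc = 0x5A
  '3' = 0x33 → acc = 0x69
  '7' = 0x37 → acc = 0x5E
  '7' = 0x37 → acc = 0x69
  '6' = 0x36 → acc = 0x5F
  '4' = 0x34 → acc = 0x6B
Checksum = 0x6B.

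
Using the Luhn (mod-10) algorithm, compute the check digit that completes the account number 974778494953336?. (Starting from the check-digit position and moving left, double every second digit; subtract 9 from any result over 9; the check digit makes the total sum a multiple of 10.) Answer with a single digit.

Partial digits right→left: 6 3 3 3 5 9 4 9 4 8 7 7 4 7 9
Double every second digit counting from the check-digit position (so the 1st, 3rd, 5th, ... of the partial from the right).
  doubled (with −9 where >9): 3 6 1 8 8 5 8 9 → sum 48
  kept as-is: 3 3 9 9 8 7 7 → sum 46
Total = 48 + 46 = 94.
Check digit = (10 − (94 mod 10)) mod 10 = 6.

6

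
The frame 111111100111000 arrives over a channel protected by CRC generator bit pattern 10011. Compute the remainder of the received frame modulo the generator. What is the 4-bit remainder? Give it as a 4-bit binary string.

0000

Modulo-2 division of 111111100111000 by 10011:
  pos 0: 11111 XOR 10011 = 01100
  pos 1: 11001 XOR 10011 = 01010
  pos 2: 10101 XOR 10011 = 00110
  pos 4: 11000 XOR 10011 = 01011
  pos 5: 10111 XOR 10011 = 00100
  pos 7: 10011 XOR 10011 = 00000
Remainder = 0000 (zero — the frame passes the CRC check).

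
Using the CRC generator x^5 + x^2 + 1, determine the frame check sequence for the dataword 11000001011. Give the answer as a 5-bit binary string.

00000

Append 5 zeros: 1100000101100000. Divide by 100101 (XOR where the leading bit is 1):
  pos 0: 110000 XOR 100101 = 010101
  pos 1: 101010 XOR 100101 = 001111
  pos 3: 111110 XOR 100101 = 011011
  pos 4: 110111 XOR 100101 = 010010
  pos 5: 100101 XOR 100101 = 000000
Remainder (last 5 bits) = 00000. This is the CRC / FCS.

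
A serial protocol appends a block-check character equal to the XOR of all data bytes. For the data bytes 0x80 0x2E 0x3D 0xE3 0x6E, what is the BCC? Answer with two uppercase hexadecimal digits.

1E

XOR the bytes together:
  start with 0x80
  0x80 ⊕ 0x2E = 0xAE
  0xAE ⊕ 0x3D = 0x93
  0x93 ⊕ 0xE3 = 0x70
  0x70 ⊕ 0x6E = 0x1E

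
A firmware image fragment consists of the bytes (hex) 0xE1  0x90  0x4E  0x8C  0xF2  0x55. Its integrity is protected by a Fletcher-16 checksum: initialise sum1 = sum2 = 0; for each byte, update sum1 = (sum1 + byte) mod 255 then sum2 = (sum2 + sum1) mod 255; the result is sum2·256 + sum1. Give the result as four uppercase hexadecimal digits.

Running sums (mod 255):
  after byte 0 (0xE1): sum1=225, sum2=225
  after byte 1 (0x90): sum1=114, sum2=84
  after byte 2 (0x4E): sum1=192, sum2=21
  after byte 3 (0x8C): sum1=77, sum2=98
  after byte 4 (0xF2): sum1=64, sum2=162
  after byte 5 (0x55): sum1=149, sum2=56
Checksum = sum2·256 + sum1 = 56·256 + 149 = 14485 = 0x3895.

3895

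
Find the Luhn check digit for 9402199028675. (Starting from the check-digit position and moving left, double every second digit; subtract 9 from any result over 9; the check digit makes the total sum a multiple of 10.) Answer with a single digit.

Partial digits right→left: 5 7 6 8 2 0 9 9 1 2 0 4 9
Double every second digit counting from the check-digit position (so the 1st, 3rd, 5th, ... of the partial from the right).
  doubled (with −9 where >9): 1 3 4 9 2 0 9 → sum 28
  kept as-is: 7 8 0 9 2 4 → sum 30
Total = 28 + 30 = 58.
Check digit = (10 − (58 mod 10)) mod 10 = 2.

2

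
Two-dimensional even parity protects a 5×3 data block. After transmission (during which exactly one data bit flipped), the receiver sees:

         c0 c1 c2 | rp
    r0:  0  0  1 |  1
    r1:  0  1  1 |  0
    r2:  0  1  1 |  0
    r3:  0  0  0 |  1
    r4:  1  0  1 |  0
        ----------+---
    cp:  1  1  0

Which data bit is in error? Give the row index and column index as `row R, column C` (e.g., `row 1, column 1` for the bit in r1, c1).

Recompute each row's even parity and compare to rp:
  r0: data parity 1, sent rp 1 → ok
  r1: data parity 0, sent rp 0 → ok
  r2: data parity 0, sent rp 0 → ok
  r3: data parity 0, sent rp 1 → mismatch
  r4: data parity 0, sent rp 0 → ok
Recompute each column's even parity and compare to cp:
  c0: data parity 1, sent cp 1 → ok
  c1: data parity 0, sent cp 1 → mismatch
  c2: data parity 0, sent cp 0 → ok
Exactly one row (r3) and one column (c1) fail → the flipped bit is at their intersection.

row 3, column 1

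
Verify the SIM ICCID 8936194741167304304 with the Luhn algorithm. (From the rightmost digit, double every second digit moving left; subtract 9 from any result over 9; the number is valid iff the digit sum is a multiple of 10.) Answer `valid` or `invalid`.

valid

From the right, keep odd positions and double even positions (subtract 9 from any doubled value over 9):
  doubled (positions 2,4,...): 0 8 6 3 2 5 9 3 9 → sum 45
  kept (positions 1,3,...): 4 3 0 7 1 4 4 1 3 8 → sum 35
Total = 80.
80 mod 10 = 0, so the number is valid.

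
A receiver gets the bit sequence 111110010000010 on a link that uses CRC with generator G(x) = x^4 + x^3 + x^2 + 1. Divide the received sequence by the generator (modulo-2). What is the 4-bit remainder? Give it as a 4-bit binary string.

Modulo-2 division of 111110010000010 by 11101:
  pos 0: 11111 XOR 11101 = 00010
  pos 3: 10001 XOR 11101 = 01100
  pos 4: 11000 XOR 11101 = 00101
  pos 6: 10100 XOR 11101 = 01001
  pos 7: 10010 XOR 11101 = 01111
  pos 8: 11110 XOR 11101 = 00011
Remainder = 1110 (nonzero — an error is detected).

1110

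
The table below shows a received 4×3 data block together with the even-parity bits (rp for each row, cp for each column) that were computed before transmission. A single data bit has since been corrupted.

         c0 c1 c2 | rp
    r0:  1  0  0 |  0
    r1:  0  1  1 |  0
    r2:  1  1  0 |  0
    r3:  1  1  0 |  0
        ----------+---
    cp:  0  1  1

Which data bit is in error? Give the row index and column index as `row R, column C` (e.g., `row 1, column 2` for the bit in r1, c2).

Recompute each row's even parity and compare to rp:
  r0: data parity 1, sent rp 0 → mismatch
  r1: data parity 0, sent rp 0 → ok
  r2: data parity 0, sent rp 0 → ok
  r3: data parity 0, sent rp 0 → ok
Recompute each column's even parity and compare to cp:
  c0: data parity 1, sent cp 0 → mismatch
  c1: data parity 1, sent cp 1 → ok
  c2: data parity 1, sent cp 1 → ok
Exactly one row (r0) and one column (c0) fail → the flipped bit is at their intersection.

row 0, column 0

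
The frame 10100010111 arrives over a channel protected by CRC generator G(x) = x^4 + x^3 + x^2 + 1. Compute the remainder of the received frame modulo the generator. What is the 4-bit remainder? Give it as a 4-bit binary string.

0000

Modulo-2 division of 10100010111 by 11101:
  pos 0: 10100 XOR 11101 = 01001
  pos 1: 10010 XOR 11101 = 01111
  pos 2: 11111 XOR 11101 = 00010
  pos 5: 10011 XOR 11101 = 01110
  pos 6: 11101 XOR 11101 = 00000
Remainder = 0000 (zero — the frame passes the CRC check).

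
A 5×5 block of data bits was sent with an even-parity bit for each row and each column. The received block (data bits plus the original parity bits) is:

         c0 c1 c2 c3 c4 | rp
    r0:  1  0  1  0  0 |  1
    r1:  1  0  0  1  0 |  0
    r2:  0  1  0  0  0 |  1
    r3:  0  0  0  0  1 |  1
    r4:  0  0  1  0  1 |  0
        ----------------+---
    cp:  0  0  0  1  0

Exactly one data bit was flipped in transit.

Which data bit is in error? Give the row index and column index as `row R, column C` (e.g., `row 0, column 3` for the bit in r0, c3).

Recompute each row's even parity and compare to rp:
  r0: data parity 0, sent rp 1 → mismatch
  r1: data parity 0, sent rp 0 → ok
  r2: data parity 1, sent rp 1 → ok
  r3: data parity 1, sent rp 1 → ok
  r4: data parity 0, sent rp 0 → ok
Recompute each column's even parity and compare to cp:
  c0: data parity 0, sent cp 0 → ok
  c1: data parity 1, sent cp 0 → mismatch
  c2: data parity 0, sent cp 0 → ok
  c3: data parity 1, sent cp 1 → ok
  c4: data parity 0, sent cp 0 → ok
Exactly one row (r0) and one column (c1) fail → the flipped bit is at their intersection.

row 0, column 1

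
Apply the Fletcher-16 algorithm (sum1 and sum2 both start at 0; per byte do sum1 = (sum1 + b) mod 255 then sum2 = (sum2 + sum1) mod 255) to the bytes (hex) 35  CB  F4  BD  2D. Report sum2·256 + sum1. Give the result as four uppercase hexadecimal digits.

Running sums (mod 255):
  after byte 0 (35): sum1=53, sum2=53
  after byte 1 (CB): sum1=1, sum2=54
  after byte 2 (F4): sum1=245, sum2=44
  after byte 3 (BD): sum1=179, sum2=223
  after byte 4 (2D): sum1=224, sum2=192
Checksum = sum2·256 + sum1 = 192·256 + 224 = 49376 = 0xC0E0.

C0E0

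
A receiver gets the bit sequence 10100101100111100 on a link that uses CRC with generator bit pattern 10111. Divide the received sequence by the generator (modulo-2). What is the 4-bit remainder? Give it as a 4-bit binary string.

Modulo-2 division of 10100101100111100 by 10111:
  pos 0: 10100 XOR 10111 = 00011
  pos 3: 11101 XOR 10111 = 01010
  pos 4: 10101 XOR 10111 = 00010
  pos 7: 10001 XOR 10111 = 00110
  pos 9: 11011 XOR 10111 = 01100
  pos 10: 11001 XOR 10111 = 01110
  pos 11: 11100 XOR 10111 = 01011
  pos 12: 10110 XOR 10111 = 00001
Remainder = 0001 (nonzero — an error is detected).

0001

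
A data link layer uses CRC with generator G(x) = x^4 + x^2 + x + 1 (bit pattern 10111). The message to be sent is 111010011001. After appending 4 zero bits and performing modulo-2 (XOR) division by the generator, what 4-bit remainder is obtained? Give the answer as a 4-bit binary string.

Append 4 zeros: 1110100110010000. Divide by 10111 (XOR where the leading bit is 1):
  pos 0: 11101 XOR 10111 = 01010
  pos 1: 10100 XOR 10111 = 00011
  pos 4: 11011 XOR 10111 = 01100
  pos 5: 11000 XOR 10111 = 01111
  pos 6: 11110 XOR 10111 = 01001
  pos 7: 10011 XOR 10111 = 00100
  pos 9: 10000 XOR 10111 = 00111
  pos 11: 11100 XOR 10111 = 01011
Remainder (last 4 bits) = 1011. This is the CRC / FCS.

1011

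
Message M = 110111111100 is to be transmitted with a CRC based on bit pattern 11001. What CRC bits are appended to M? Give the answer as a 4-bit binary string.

1010

Append 4 zeros: 1101111111000000. Divide by 11001 (XOR where the leading bit is 1):
  pos 0: 11011 XOR 11001 = 00010
  pos 3: 10111 XOR 11001 = 01110
  pos 4: 11101 XOR 11001 = 00100
  pos 6: 10010 XOR 11001 = 01011
  pos 7: 10110 XOR 11001 = 01111
  pos 8: 11110 XOR 11001 = 00111
  pos 10: 11100 XOR 11001 = 00101
Remainder (last 4 bits) = 1010. This is the CRC / FCS.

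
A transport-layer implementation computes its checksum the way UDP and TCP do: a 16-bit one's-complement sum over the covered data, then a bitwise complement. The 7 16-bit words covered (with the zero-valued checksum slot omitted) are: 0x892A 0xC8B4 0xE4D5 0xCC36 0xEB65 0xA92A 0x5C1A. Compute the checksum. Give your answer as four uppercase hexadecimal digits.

One's-complement addition (fold any carry out of bit 15 back into bit 0):
  0x892A + 0xC8B4 = 0x151DE → wrap carry → 0x51DF
  0x51DF + 0xE4D5 = 0x136B4 → wrap carry → 0x36B5
  0x36B5 + 0xCC36 = 0x102EB → wrap carry → 0x02EC
  0x02EC + 0xEB65 = 0x0EE51
  0xEE51 + 0xA92A = 0x1977B → wrap carry → 0x977C
  0x977C + 0x5C1A = 0x0F396
One's-complement sum = 0xF396.
Checksum = ~0xF396 & 0xFFFF = 0x0C69.

0C69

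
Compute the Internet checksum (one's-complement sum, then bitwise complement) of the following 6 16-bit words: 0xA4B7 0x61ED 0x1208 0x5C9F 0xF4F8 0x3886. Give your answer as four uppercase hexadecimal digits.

One's-complement addition (fold any carry out of bit 15 back into bit 0):
  0xA4B7 + 0x61ED = 0x106A4 → wrap carry → 0x06A5
  0x06A5 + 0x1208 = 0x018AD
  0x18AD + 0x5C9F = 0x0754C
  0x754C + 0xF4F8 = 0x16A44 → wrap carry → 0x6A45
  0x6A45 + 0x3886 = 0x0A2CB
One's-complement sum = 0xA2CB.
Checksum = ~0xA2CB & 0xFFFF = 0x5D34.

5D34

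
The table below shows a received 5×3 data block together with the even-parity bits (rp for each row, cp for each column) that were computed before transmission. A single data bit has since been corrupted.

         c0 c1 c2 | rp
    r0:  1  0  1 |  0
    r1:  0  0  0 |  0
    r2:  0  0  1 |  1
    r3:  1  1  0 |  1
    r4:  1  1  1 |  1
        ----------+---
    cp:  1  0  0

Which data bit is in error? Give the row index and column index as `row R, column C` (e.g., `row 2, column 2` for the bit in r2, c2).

Recompute each row's even parity and compare to rp:
  r0: data parity 0, sent rp 0 → ok
  r1: data parity 0, sent rp 0 → ok
  r2: data parity 1, sent rp 1 → ok
  r3: data parity 0, sent rp 1 → mismatch
  r4: data parity 1, sent rp 1 → ok
Recompute each column's even parity and compare to cp:
  c0: data parity 1, sent cp 1 → ok
  c1: data parity 0, sent cp 0 → ok
  c2: data parity 1, sent cp 0 → mismatch
Exactly one row (r3) and one column (c2) fail → the flipped bit is at their intersection.

row 3, column 2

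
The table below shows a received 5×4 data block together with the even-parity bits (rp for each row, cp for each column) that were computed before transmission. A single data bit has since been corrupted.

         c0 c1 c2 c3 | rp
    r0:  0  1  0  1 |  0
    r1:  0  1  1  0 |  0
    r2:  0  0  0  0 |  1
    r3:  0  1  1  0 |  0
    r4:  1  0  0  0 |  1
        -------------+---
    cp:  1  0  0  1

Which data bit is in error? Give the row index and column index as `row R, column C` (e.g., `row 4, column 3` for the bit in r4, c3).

Recompute each row's even parity and compare to rp:
  r0: data parity 0, sent rp 0 → ok
  r1: data parity 0, sent rp 0 → ok
  r2: data parity 0, sent rp 1 → mismatch
  r3: data parity 0, sent rp 0 → ok
  r4: data parity 1, sent rp 1 → ok
Recompute each column's even parity and compare to cp:
  c0: data parity 1, sent cp 1 → ok
  c1: data parity 1, sent cp 0 → mismatch
  c2: data parity 0, sent cp 0 → ok
  c3: data parity 1, sent cp 1 → ok
Exactly one row (r2) and one column (c1) fail → the flipped bit is at their intersection.

row 2, column 1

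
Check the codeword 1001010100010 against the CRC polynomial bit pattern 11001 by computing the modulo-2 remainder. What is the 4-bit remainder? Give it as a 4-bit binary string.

Modulo-2 division of 1001010100010 by 11001:
  pos 0: 10010 XOR 11001 = 01011
  pos 1: 10111 XOR 11001 = 01110
  pos 2: 11100 XOR 11001 = 00101
  pos 4: 10110 XOR 11001 = 01111
  pos 5: 11110 XOR 11001 = 00111
  pos 7: 11101 XOR 11001 = 00100
Remainder = 1000 (nonzero — an error is detected).

1000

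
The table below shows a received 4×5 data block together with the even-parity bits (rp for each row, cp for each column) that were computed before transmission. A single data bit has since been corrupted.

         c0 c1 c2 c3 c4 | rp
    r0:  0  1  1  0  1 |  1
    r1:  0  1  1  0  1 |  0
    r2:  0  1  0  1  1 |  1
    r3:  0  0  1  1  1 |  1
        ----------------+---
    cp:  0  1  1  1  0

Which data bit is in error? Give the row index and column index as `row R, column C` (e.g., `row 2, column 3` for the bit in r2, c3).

row 1, column 3

Recompute each row's even parity and compare to rp:
  r0: data parity 1, sent rp 1 → ok
  r1: data parity 1, sent rp 0 → mismatch
  r2: data parity 1, sent rp 1 → ok
  r3: data parity 1, sent rp 1 → ok
Recompute each column's even parity and compare to cp:
  c0: data parity 0, sent cp 0 → ok
  c1: data parity 1, sent cp 1 → ok
  c2: data parity 1, sent cp 1 → ok
  c3: data parity 0, sent cp 1 → mismatch
  c4: data parity 0, sent cp 0 → ok
Exactly one row (r1) and one column (c3) fail → the flipped bit is at their intersection.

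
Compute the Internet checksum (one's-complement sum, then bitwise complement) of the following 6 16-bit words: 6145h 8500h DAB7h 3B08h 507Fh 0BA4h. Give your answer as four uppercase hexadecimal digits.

A7D6

One's-complement addition (fold any carry out of bit 15 back into bit 0):
  0x6145 + 0x8500 = 0x0E645
  0xE645 + 0xDAB7 = 0x1C0FC → wrap carry → 0xC0FD
  0xC0FD + 0x3B08 = 0x0FC05
  0xFC05 + 0x507F = 0x14C84 → wrap carry → 0x4C85
  0x4C85 + 0x0BA4 = 0x05829
One's-complement sum = 0x5829.
Checksum = ~0x5829 & 0xFFFF = 0xA7D6.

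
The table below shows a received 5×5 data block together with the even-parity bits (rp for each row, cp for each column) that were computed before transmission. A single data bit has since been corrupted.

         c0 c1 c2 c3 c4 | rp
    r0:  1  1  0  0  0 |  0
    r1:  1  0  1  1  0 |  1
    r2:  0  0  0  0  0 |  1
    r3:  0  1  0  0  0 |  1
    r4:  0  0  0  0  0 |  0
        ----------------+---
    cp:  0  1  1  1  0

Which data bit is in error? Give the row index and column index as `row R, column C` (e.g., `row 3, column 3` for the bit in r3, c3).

row 2, column 1

Recompute each row's even parity and compare to rp:
  r0: data parity 0, sent rp 0 → ok
  r1: data parity 1, sent rp 1 → ok
  r2: data parity 0, sent rp 1 → mismatch
  r3: data parity 1, sent rp 1 → ok
  r4: data parity 0, sent rp 0 → ok
Recompute each column's even parity and compare to cp:
  c0: data parity 0, sent cp 0 → ok
  c1: data parity 0, sent cp 1 → mismatch
  c2: data parity 1, sent cp 1 → ok
  c3: data parity 1, sent cp 1 → ok
  c4: data parity 0, sent cp 0 → ok
Exactly one row (r2) and one column (c1) fail → the flipped bit is at their intersection.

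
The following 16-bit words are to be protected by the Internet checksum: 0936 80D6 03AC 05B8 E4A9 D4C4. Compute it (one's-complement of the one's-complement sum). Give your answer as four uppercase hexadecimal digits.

B320

One's-complement addition (fold any carry out of bit 15 back into bit 0):
  0x0936 + 0x80D6 = 0x08A0C
  0x8A0C + 0x03AC = 0x08DB8
  0x8DB8 + 0x05B8 = 0x09370
  0x9370 + 0xE4A9 = 0x17819 → wrap carry → 0x781A
  0x781A + 0xD4C4 = 0x14CDE → wrap carry → 0x4CDF
One's-complement sum = 0x4CDF.
Checksum = ~0x4CDF & 0xFFFF = 0xB320.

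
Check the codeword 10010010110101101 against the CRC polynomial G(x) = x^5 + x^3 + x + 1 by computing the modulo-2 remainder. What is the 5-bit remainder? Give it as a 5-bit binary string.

Modulo-2 division of 10010010110101101 by 101011:
  pos 0: 100100 XOR 101011 = 001111
  pos 2: 111110 XOR 101011 = 010101
  pos 3: 101011 XOR 101011 = 000000
  pos 9: 101011 XOR 101011 = 000000
Remainder = 00001 (nonzero — an error is detected).

00001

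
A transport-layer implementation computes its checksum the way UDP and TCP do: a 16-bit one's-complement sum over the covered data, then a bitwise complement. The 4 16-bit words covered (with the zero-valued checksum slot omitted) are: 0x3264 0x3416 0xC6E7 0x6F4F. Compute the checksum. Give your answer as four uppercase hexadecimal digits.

634E

One's-complement addition (fold any carry out of bit 15 back into bit 0):
  0x3264 + 0x3416 = 0x0667A
  0x667A + 0xC6E7 = 0x12D61 → wrap carry → 0x2D62
  0x2D62 + 0x6F4F = 0x09CB1
One's-complement sum = 0x9CB1.
Checksum = ~0x9CB1 & 0xFFFF = 0x634E.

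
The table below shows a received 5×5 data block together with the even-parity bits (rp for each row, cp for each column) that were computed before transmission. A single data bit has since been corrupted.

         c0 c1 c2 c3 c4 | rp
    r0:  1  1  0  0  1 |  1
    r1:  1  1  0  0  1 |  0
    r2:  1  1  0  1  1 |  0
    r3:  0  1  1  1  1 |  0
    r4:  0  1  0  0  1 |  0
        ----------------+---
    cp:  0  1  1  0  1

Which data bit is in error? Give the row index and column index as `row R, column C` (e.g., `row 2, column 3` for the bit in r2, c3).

row 1, column 0

Recompute each row's even parity and compare to rp:
  r0: data parity 1, sent rp 1 → ok
  r1: data parity 1, sent rp 0 → mismatch
  r2: data parity 0, sent rp 0 → ok
  r3: data parity 0, sent rp 0 → ok
  r4: data parity 0, sent rp 0 → ok
Recompute each column's even parity and compare to cp:
  c0: data parity 1, sent cp 0 → mismatch
  c1: data parity 1, sent cp 1 → ok
  c2: data parity 1, sent cp 1 → ok
  c3: data parity 0, sent cp 0 → ok
  c4: data parity 1, sent cp 1 → ok
Exactly one row (r1) and one column (c0) fail → the flipped bit is at their intersection.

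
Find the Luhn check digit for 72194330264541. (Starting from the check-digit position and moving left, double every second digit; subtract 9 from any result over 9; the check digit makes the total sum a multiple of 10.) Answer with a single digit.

Partial digits right→left: 1 4 5 4 6 2 0 3 3 4 9 1 2 7
Double every second digit counting from the check-digit position (so the 1st, 3rd, 5th, ... of the partial from the right).
  doubled (with −9 where >9): 2 1 3 0 6 9 4 → sum 25
  kept as-is: 4 4 2 3 4 1 7 → sum 25
Total = 25 + 25 = 50.
Check digit = (10 − (50 mod 10)) mod 10 = 0.

0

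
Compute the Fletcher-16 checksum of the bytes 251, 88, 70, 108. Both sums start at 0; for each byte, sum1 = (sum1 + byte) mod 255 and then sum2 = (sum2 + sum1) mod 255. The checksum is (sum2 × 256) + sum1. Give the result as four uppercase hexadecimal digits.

F107

Running sums (mod 255):
  after byte 0 (251): sum1=251, sum2=251
  after byte 1 (88): sum1=84, sum2=80
  after byte 2 (70): sum1=154, sum2=234
  after byte 3 (108): sum1=7, sum2=241
Checksum = sum2·256 + sum1 = 241·256 + 7 = 61703 = 0xF107.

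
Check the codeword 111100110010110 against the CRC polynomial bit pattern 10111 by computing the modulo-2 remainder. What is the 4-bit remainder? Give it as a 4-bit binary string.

0001

Modulo-2 division of 111100110010110 by 10111:
  pos 0: 11110 XOR 10111 = 01001
  pos 1: 10010 XOR 10111 = 00101
  pos 3: 10111 XOR 10111 = 00000
  pos 10: 10110 XOR 10111 = 00001
Remainder = 0001 (nonzero — an error is detected).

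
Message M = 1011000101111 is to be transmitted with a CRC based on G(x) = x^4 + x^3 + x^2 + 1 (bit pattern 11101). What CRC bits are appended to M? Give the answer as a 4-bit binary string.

1010

Append 4 zeros: 10110001011110000. Divide by 11101 (XOR where the leading bit is 1):
  pos 0: 10110 XOR 11101 = 01011
  pos 1: 10110 XOR 11101 = 01011
  pos 2: 10110 XOR 11101 = 01011
  pos 3: 10111 XOR 11101 = 01010
  pos 4: 10100 XOR 11101 = 01001
  pos 5: 10011 XOR 11101 = 01110
  pos 6: 11101 XOR 11101 = 00000
  pos 11: 11000 XOR 11101 = 00101
Remainder (last 4 bits) = 1010. This is the CRC / FCS.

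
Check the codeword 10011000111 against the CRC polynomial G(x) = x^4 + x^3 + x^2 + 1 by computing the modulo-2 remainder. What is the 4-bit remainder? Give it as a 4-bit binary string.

Modulo-2 division of 10011000111 by 11101:
  pos 0: 10011 XOR 11101 = 01110
  pos 1: 11100 XOR 11101 = 00001
  pos 5: 10011 XOR 11101 = 01110
  pos 6: 11101 XOR 11101 = 00000
Remainder = 0000 (zero — the frame passes the CRC check).

0000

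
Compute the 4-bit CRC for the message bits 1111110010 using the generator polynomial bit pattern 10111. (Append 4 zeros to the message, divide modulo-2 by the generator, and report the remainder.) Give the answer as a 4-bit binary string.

Append 4 zeros: 11111100100000. Divide by 10111 (XOR where the leading bit is 1):
  pos 0: 11111 XOR 10111 = 01000
  pos 1: 10001 XOR 10111 = 00110
  pos 3: 11000 XOR 10111 = 01111
  pos 4: 11111 XOR 10111 = 01000
  pos 5: 10000 XOR 10111 = 00111
  pos 7: 11100 XOR 10111 = 01011
  pos 8: 10110 XOR 10111 = 00001
Remainder (last 4 bits) = 0010. This is the CRC / FCS.

0010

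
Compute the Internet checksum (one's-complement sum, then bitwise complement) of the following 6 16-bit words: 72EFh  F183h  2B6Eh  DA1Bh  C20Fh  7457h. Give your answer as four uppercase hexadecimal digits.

One's-complement addition (fold any carry out of bit 15 back into bit 0):
  0x72EF + 0xF183 = 0x16472 → wrap carry → 0x6473
  0x6473 + 0x2B6E = 0x08FE1
  0x8FE1 + 0xDA1B = 0x169FC → wrap carry → 0x69FD
  0x69FD + 0xC20F = 0x12C0C → wrap carry → 0x2C0D
  0x2C0D + 0x7457 = 0x0A064
One's-complement sum = 0xA064.
Checksum = ~0xA064 & 0xFFFF = 0x5F9B.

5F9B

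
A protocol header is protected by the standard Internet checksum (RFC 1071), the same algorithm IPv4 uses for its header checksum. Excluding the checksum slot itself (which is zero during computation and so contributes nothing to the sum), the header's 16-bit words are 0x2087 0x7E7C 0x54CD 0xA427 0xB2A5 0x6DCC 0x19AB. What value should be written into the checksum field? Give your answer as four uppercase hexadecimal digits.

2DEA

One's-complement addition (fold any carry out of bit 15 back into bit 0):
  0x2087 + 0x7E7C = 0x09F03
  0x9F03 + 0x54CD = 0x0F3D0
  0xF3D0 + 0xA427 = 0x197F7 → wrap carry → 0x97F8
  0x97F8 + 0xB2A5 = 0x14A9D → wrap carry → 0x4A9E
  0x4A9E + 0x6DCC = 0x0B86A
  0xB86A + 0x19AB = 0x0D215
One's-complement sum = 0xD215.
Checksum = ~0xD215 & 0xFFFF = 0x2DEA.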